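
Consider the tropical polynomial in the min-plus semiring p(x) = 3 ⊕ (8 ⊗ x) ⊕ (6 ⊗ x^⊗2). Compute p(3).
p(3) = 3

A tropical monomial a ⊗ x^⊗i evaluates to a + i · x. Evaluating each term at x = 3:
  Term 0 contributes 3 + 0 · 3 = 3
  Term 1 contributes 8 + 1 · 3 = 11
  Term 2 contributes 6 + 2 · 3 = 12
p(3) = ⊕ of these = min[3, 11, 12] = 3.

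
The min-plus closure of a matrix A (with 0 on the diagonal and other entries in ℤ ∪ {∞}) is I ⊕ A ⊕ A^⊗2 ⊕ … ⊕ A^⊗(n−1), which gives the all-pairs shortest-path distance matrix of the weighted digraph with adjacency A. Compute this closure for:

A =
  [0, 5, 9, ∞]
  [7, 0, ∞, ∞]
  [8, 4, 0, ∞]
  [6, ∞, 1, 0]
Closure =
  [0, 5, 9, ∞]
  [7, 0, 16, ∞]
  [8, 4, 0, ∞]
  [6, 5, 1, 0]

This is the Floyd-Warshall all-pairs shortest-path computation. For each intermediate vertex k = 0, 1, …, 3, update dist[i][j] ← min(dist[i][j], dist[i][k] + dist[k][j]). The final matrix gives, for each (i, j), the minimum total weight of any directed path from i to j (possibly empty when i = j).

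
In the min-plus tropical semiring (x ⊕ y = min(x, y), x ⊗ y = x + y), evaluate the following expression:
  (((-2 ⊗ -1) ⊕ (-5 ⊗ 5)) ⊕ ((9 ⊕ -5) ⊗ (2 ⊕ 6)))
(((-2 ⊗ -1) ⊕ (-5 ⊗ 5)) ⊕ ((9 ⊕ -5) ⊗ (2 ⊕ 6))) = -3

Expand innermost to outermost. Recall ⊕ takes the minimum of its arguments and ⊗ takes their sum. Working out the expression (((-2 ⊗ -1) ⊕ (-5 ⊗ 5)) ⊕ ((9 ⊕ -5) ⊗ (2 ⊕ 6))) gives -3.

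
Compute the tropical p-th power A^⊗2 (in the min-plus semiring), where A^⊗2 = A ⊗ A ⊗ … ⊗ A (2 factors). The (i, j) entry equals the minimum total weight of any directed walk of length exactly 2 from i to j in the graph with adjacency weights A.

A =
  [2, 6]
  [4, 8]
A^⊗2 =
  [4, 8]
  [6, 10]

Each entry (A^⊗2)_ij equals the minimum over all length-2 walks i = v_0 → v_1 → … → v_2 = j of Σ_t A[v_t][v_{t+1}]. For example, for (i, j) = (0, 1) we minimise over 2 possible intermediate vertex sequences; the minimum is 8, attained along the walk 0 → 0 → 1.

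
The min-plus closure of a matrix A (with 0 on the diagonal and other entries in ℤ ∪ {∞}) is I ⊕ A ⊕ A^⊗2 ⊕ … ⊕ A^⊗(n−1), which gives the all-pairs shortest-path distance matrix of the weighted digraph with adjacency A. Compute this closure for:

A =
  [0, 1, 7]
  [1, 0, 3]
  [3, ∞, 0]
Closure =
  [0, 1, 4]
  [1, 0, 3]
  [3, 4, 0]

This is the Floyd-Warshall all-pairs shortest-path computation. For each intermediate vertex k = 0, 1, …, 2, update dist[i][j] ← min(dist[i][j], dist[i][k] + dist[k][j]). The final matrix gives, for each (i, j), the minimum total weight of any directed path from i to j (possibly empty when i = j).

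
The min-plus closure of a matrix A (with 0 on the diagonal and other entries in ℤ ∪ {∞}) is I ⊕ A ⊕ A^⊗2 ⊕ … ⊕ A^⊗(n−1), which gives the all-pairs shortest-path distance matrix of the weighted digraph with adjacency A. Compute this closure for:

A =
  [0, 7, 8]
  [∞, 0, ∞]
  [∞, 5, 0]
Closure =
  [0, 7, 8]
  [∞, 0, ∞]
  [∞, 5, 0]

This is the Floyd-Warshall all-pairs shortest-path computation. For each intermediate vertex k = 0, 1, …, 2, update dist[i][j] ← min(dist[i][j], dist[i][k] + dist[k][j]). The final matrix gives, for each (i, j), the minimum total weight of any directed path from i to j (possibly empty when i = j).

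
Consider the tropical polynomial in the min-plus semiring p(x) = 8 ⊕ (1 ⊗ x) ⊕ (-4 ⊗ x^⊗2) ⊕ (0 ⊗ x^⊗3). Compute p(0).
p(0) = -4

A tropical monomial a ⊗ x^⊗i evaluates to a + i · x. Evaluating each term at x = 0:
  Term 0 contributes 8 + 0 · 0 = 8
  Term 1 contributes 1 + 1 · 0 = 1
  Term 2 contributes -4 + 2 · 0 = -4
  Term 3 contributes 0 + 3 · 0 = 0
p(0) = ⊕ of these = min[8, 1, -4, 0] = -4.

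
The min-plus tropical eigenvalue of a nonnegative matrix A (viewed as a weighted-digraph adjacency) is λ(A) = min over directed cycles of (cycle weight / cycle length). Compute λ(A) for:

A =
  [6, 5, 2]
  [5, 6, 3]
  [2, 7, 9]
λ(A) = 2

Enumerate directed cycles and compute their means (weight / length). Sample:
  cycle 0 → 0: weight = 6, length = 1, mean = 6/1 ≈ 6.000
  cycle 1 → 1: weight = 6, length = 1, mean = 6/1 ≈ 6.000
  cycle 2 → 2: weight = 9, length = 1, mean = 9/1 ≈ 9.000
  cycle 0 → 1 → 0: weight = 10, length = 2, mean = 10/2 ≈ 5.000
  cycle 0 → 2 → 0: weight = 4, length = 2, mean = 4/2 ≈ 2.000
  cycle 1 → 0 → 1: weight = 10, length = 2, mean = 10/2 ≈ 5.000
Minimum mean = 2.000, attained e.g. along the cycle 0 → 2 → 0 with weight 4 and length 2. So λ(A) = 4/2 = 2.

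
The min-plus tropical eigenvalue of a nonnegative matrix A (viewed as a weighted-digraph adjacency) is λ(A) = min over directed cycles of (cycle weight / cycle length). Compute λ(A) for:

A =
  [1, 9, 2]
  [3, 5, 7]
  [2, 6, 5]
λ(A) = 1

Enumerate directed cycles and compute their means (weight / length). Sample:
  cycle 0 → 0: weight = 1, length = 1, mean = 1/1 ≈ 1.000
  cycle 1 → 1: weight = 5, length = 1, mean = 5/1 ≈ 5.000
  cycle 2 → 2: weight = 5, length = 1, mean = 5/1 ≈ 5.000
  cycle 0 → 1 → 0: weight = 12, length = 2, mean = 12/2 ≈ 6.000
  cycle 0 → 2 → 0: weight = 4, length = 2, mean = 4/2 ≈ 2.000
  cycle 1 → 0 → 1: weight = 12, length = 2, mean = 12/2 ≈ 6.000
Minimum mean = 1.000, attained e.g. along the cycle 0 → 0 with weight 1 and length 1. So λ(A) = 1/1 = 1.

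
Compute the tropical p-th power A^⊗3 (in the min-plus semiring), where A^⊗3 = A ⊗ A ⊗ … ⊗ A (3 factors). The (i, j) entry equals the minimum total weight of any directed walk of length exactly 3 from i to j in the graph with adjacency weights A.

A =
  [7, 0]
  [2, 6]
A^⊗3 =
  [8, 2]
  [4, 8]

Each entry (A^⊗3)_ij equals the minimum over all length-3 walks i = v_0 → v_1 → … → v_3 = j of Σ_t A[v_t][v_{t+1}]. For example, for (i, j) = (0, 1) we minimise over 4 possible intermediate vertex sequences; the minimum is 2, attained along the walk 0 → 1 → 0 → 1.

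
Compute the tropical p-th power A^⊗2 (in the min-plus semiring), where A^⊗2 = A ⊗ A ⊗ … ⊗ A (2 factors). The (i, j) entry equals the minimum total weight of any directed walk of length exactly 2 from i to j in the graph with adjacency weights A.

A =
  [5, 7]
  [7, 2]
A^⊗2 =
  [10, 9]
  [9, 4]

Each entry (A^⊗2)_ij equals the minimum over all length-2 walks i = v_0 → v_1 → … → v_2 = j of Σ_t A[v_t][v_{t+1}]. For example, for (i, j) = (0, 1) we minimise over 2 possible intermediate vertex sequences; the minimum is 9, attained along the walk 0 → 1 → 1.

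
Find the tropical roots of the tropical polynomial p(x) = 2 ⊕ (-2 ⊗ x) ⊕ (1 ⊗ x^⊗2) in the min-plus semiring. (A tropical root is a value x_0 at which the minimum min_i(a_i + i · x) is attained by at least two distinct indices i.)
Roots: {-3, 4}

Each tropical root is a break point of the lower envelope of the lines y = a_i + i · x (there are 3 lines, with slopes 0, 1, ..., 2). Only the lines that attain the minimum somewhere contribute to roots; other lines are dominated. Here the surviving (envelope) indices are i = 2, i = 1, i = 0.
Intersections between consecutive envelope lines give the roots: for adjacent envelope indices i < j the intersection is x = (a_i − a_j) / (j − i). Reading off the sorted break points: {-3, 4}.
Verification: at each break x_0, at least two indices attain the minimum of min_i(a_i + i · x_0).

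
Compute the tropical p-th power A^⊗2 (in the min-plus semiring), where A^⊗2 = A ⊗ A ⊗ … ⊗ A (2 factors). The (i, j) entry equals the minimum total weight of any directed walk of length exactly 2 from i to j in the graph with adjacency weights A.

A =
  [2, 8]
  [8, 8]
A^⊗2 =
  [4, 10]
  [10, 16]

Each entry (A^⊗2)_ij equals the minimum over all length-2 walks i = v_0 → v_1 → … → v_2 = j of Σ_t A[v_t][v_{t+1}]. For example, for (i, j) = (0, 1) we minimise over 2 possible intermediate vertex sequences; the minimum is 10, attained along the walk 0 → 0 → 1.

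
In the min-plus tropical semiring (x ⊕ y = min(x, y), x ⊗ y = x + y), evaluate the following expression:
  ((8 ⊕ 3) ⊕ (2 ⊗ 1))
((8 ⊕ 3) ⊕ (2 ⊗ 1)) = 3

Expand innermost to outermost. Recall ⊕ takes the minimum of its arguments and ⊗ takes their sum. Working out the expression ((8 ⊕ 3) ⊕ (2 ⊗ 1)) gives 3.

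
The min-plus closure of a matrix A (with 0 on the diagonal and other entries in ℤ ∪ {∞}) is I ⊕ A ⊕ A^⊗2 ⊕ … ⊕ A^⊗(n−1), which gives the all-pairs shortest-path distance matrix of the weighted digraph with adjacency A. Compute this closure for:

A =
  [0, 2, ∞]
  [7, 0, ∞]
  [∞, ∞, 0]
Closure =
  [0, 2, ∞]
  [7, 0, ∞]
  [∞, ∞, 0]

This is the Floyd-Warshall all-pairs shortest-path computation. For each intermediate vertex k = 0, 1, …, 2, update dist[i][j] ← min(dist[i][j], dist[i][k] + dist[k][j]). The final matrix gives, for each (i, j), the minimum total weight of any directed path from i to j (possibly empty when i = j).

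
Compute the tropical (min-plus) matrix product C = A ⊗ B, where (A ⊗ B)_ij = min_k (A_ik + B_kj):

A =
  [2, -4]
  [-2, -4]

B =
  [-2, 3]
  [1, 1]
A ⊗ B =
  [-3, -3]
  [-4, -3]

Apply the min-plus product entry-by-entry:
  C[0][0] = min over k of (A[0][0] + B[0][0] = 2 + -2 = 0, A[0][1] + B[1][0] = -4 + 1 = -3) = -3 (attained at k = 1)
  C[0][1] = min over k of (A[0][0] + B[0][1] = 2 + 3 = 5, A[0][1] + B[1][1] = -4 + 1 = -3) = -3 (attained at k = 1)
  C[1][0] = min over k of (A[1][0] + B[0][0] = -2 + -2 = -4, A[1][1] + B[1][0] = -4 + 1 = -3) = -4 (attained at k = 0)
  C[1][1] = min over k of (A[1][0] + B[0][1] = -2 + 3 = 1, A[1][1] + B[1][1] = -4 + 1 = -3) = -3 (attained at k = 1)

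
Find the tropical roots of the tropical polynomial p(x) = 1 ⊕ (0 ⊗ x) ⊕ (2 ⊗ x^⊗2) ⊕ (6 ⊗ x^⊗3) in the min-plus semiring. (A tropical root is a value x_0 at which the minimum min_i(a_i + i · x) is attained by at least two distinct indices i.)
Roots: {-4, -2, 1}

Each tropical root is a break point of the lower envelope of the lines y = a_i + i · x (there are 4 lines, with slopes 0, 1, ..., 3). Only the lines that attain the minimum somewhere contribute to roots; other lines are dominated. Here the surviving (envelope) indices are i = 3, i = 2, i = 1, i = 0.
Intersections between consecutive envelope lines give the roots: for adjacent envelope indices i < j the intersection is x = (a_i − a_j) / (j − i). Reading off the sorted break points: {-4, -2, 1}.
Verification: at each break x_0, at least two indices attain the minimum of min_i(a_i + i · x_0).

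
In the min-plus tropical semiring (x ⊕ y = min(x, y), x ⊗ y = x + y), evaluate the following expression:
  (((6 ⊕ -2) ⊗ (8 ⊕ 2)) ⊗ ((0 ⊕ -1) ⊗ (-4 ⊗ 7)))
(((6 ⊕ -2) ⊗ (8 ⊕ 2)) ⊗ ((0 ⊕ -1) ⊗ (-4 ⊗ 7))) = 2

Expand innermost to outermost. Recall ⊕ takes the minimum of its arguments and ⊗ takes their sum. Working out the expression (((6 ⊕ -2) ⊗ (8 ⊕ 2)) ⊗ ((0 ⊕ -1) ⊗ (-4 ⊗ 7))) gives 2.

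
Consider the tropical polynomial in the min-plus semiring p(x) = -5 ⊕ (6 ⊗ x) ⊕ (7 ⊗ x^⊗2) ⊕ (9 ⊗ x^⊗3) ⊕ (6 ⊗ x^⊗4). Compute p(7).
p(7) = -5

A tropical monomial a ⊗ x^⊗i evaluates to a + i · x. Evaluating each term at x = 7:
  Term 0 contributes -5 + 0 · 7 = -5
  Term 1 contributes 6 + 1 · 7 = 13
  Term 2 contributes 7 + 2 · 7 = 21
  Term 3 contributes 9 + 3 · 7 = 30
  Term 4 contributes 6 + 4 · 7 = 34
p(7) = ⊕ of these = min[-5, 13, 21, 30, 34] = -5.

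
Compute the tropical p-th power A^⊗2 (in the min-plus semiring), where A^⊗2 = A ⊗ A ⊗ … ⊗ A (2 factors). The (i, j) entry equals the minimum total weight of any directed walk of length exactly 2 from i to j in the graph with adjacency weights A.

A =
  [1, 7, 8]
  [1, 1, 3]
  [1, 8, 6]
A^⊗2 =
  [2, 8, 9]
  [2, 2, 4]
  [2, 8, 9]

Each entry (A^⊗2)_ij equals the minimum over all length-2 walks i = v_0 → v_1 → … → v_2 = j of Σ_t A[v_t][v_{t+1}]. For example, for (i, j) = (0, 2) we minimise over 3 possible intermediate vertex sequences; the minimum is 9, attained along the walk 0 → 0 → 2.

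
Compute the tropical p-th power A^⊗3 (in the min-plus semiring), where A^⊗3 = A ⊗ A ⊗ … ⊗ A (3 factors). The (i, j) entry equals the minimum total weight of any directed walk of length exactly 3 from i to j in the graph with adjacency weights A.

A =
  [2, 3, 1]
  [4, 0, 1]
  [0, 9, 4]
A^⊗3 =
  [3, 3, 2]
  [1, 0, 1]
  [1, 3, 3]

Each entry (A^⊗3)_ij equals the minimum over all length-3 walks i = v_0 → v_1 → … → v_3 = j of Σ_t A[v_t][v_{t+1}]. For example, for (i, j) = (0, 2) we minimise over 9 possible intermediate vertex sequences; the minimum is 2, attained along the walk 0 → 2 → 0 → 2.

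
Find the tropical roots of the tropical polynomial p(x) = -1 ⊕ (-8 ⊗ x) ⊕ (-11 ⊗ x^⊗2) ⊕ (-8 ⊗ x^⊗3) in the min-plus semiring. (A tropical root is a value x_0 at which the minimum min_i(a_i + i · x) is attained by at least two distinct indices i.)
Roots: {-3, 3, 7}

Each tropical root is a break point of the lower envelope of the lines y = a_i + i · x (there are 4 lines, with slopes 0, 1, ..., 3). Only the lines that attain the minimum somewhere contribute to roots; other lines are dominated. Here the surviving (envelope) indices are i = 3, i = 2, i = 1, i = 0.
Intersections between consecutive envelope lines give the roots: for adjacent envelope indices i < j the intersection is x = (a_i − a_j) / (j − i). Reading off the sorted break points: {-3, 3, 7}.
Verification: at each break x_0, at least two indices attain the minimum of min_i(a_i + i · x_0).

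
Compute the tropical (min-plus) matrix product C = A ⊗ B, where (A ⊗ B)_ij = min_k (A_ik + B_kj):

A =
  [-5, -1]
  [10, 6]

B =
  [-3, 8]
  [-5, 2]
A ⊗ B =
  [-8, 1]
  [1, 8]

Apply the min-plus product entry-by-entry:
  C[0][0] = min over k of (A[0][0] + B[0][0] = -5 + -3 = -8, A[0][1] + B[1][0] = -1 + -5 = -6) = -8 (attained at k = 0)
  C[0][1] = min over k of (A[0][0] + B[0][1] = -5 + 8 = 3, A[0][1] + B[1][1] = -1 + 2 = 1) = 1 (attained at k = 1)
  C[1][0] = min over k of (A[1][0] + B[0][0] = 10 + -3 = 7, A[1][1] + B[1][0] = 6 + -5 = 1) = 1 (attained at k = 1)
  C[1][1] = min over k of (A[1][0] + B[0][1] = 10 + 8 = 18, A[1][1] + B[1][1] = 6 + 2 = 8) = 8 (attained at k = 1)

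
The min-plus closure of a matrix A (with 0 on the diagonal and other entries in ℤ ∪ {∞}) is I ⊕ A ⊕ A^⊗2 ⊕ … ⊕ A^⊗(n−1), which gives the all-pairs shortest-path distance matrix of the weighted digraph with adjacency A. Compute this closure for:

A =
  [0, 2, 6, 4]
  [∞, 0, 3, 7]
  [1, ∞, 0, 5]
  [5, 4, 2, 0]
Closure =
  [0, 2, 5, 4]
  [4, 0, 3, 7]
  [1, 3, 0, 5]
  [3, 4, 2, 0]

This is the Floyd-Warshall all-pairs shortest-path computation. For each intermediate vertex k = 0, 1, …, 3, update dist[i][j] ← min(dist[i][j], dist[i][k] + dist[k][j]). The final matrix gives, for each (i, j), the minimum total weight of any directed path from i to j (possibly empty when i = j).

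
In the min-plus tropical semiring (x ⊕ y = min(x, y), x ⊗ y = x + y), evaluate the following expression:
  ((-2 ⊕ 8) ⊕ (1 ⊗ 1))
((-2 ⊕ 8) ⊕ (1 ⊗ 1)) = -2

Expand innermost to outermost. Recall ⊕ takes the minimum of its arguments and ⊗ takes their sum. Working out the expression ((-2 ⊕ 8) ⊕ (1 ⊗ 1)) gives -2.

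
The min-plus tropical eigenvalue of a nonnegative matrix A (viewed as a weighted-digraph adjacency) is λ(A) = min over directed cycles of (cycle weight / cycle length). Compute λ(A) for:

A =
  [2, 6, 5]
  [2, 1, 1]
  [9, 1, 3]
λ(A) = 1

Enumerate directed cycles and compute their means (weight / length). Sample:
  cycle 0 → 0: weight = 2, length = 1, mean = 2/1 ≈ 2.000
  cycle 1 → 1: weight = 1, length = 1, mean = 1/1 ≈ 1.000
  cycle 2 → 2: weight = 3, length = 1, mean = 3/1 ≈ 3.000
  cycle 0 → 1 → 0: weight = 8, length = 2, mean = 8/2 ≈ 4.000
  cycle 0 → 2 → 0: weight = 14, length = 2, mean = 14/2 ≈ 7.000
  cycle 1 → 0 → 1: weight = 8, length = 2, mean = 8/2 ≈ 4.000
Minimum mean = 1.000, attained e.g. along the cycle 1 → 1 with weight 1 and length 1. So λ(A) = 1/1 = 1.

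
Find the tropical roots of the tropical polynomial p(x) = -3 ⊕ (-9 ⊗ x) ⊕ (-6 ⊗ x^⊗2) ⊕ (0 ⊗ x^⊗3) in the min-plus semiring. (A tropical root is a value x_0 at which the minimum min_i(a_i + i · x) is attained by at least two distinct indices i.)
Roots: {-6, -3, 6}

Each tropical root is a break point of the lower envelope of the lines y = a_i + i · x (there are 4 lines, with slopes 0, 1, ..., 3). Only the lines that attain the minimum somewhere contribute to roots; other lines are dominated. Here the surviving (envelope) indices are i = 3, i = 2, i = 1, i = 0.
Intersections between consecutive envelope lines give the roots: for adjacent envelope indices i < j the intersection is x = (a_i − a_j) / (j − i). Reading off the sorted break points: {-6, -3, 6}.
Verification: at each break x_0, at least two indices attain the minimum of min_i(a_i + i · x_0).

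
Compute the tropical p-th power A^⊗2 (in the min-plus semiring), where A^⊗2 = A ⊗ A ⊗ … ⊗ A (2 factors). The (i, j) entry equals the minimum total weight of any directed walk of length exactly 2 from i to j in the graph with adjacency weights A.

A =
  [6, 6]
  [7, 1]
A^⊗2 =
  [12, 7]
  [8, 2]

Each entry (A^⊗2)_ij equals the minimum over all length-2 walks i = v_0 → v_1 → … → v_2 = j of Σ_t A[v_t][v_{t+1}]. For example, for (i, j) = (0, 1) we minimise over 2 possible intermediate vertex sequences; the minimum is 7, attained along the walk 0 → 1 → 1.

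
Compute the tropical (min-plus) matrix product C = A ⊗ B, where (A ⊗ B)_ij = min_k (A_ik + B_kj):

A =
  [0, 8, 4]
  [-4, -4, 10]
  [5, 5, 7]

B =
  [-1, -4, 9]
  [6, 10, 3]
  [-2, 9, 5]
A ⊗ B =
  [-1, -4, 9]
  [-5, -8, -1]
  [4, 1, 8]

Apply the min-plus product entry-by-entry:
  C[0][0] = min over k of (A[0][0] + B[0][0] = 0 + -1 = -1, A[0][1] + B[1][0] = 8 + 6 = 14, A[0][2] + B[2][0] = 4 + -2 = 2) = -1 (attained at k = 0)
  C[0][1] = min over k of (A[0][0] + B[0][1] = 0 + -4 = -4, A[0][1] + B[1][1] = 8 + 10 = 18, A[0][2] + B[2][1] = 4 + 9 = 13) = -4 (attained at k = 0)
  C[0][2] = min over k of (A[0][0] + B[0][2] = 0 + 9 = 9, A[0][1] + B[1][2] = 8 + 3 = 11, A[0][2] + B[2][2] = 4 + 5 = 9) = 9 (attained at k = 0)
  C[1][0] = min over k of (A[1][0] + B[0][0] = -4 + -1 = -5, A[1][1] + B[1][0] = -4 + 6 = 2, A[1][2] + B[2][0] = 10 + -2 = 8) = -5 (attained at k = 0)
  C[1][1] = min over k of (A[1][0] + B[0][1] = -4 + -4 = -8, A[1][1] + B[1][1] = -4 + 10 = 6, A[1][2] + B[2][1] = 10 + 9 = 19) = -8 (attained at k = 0)
  C[1][2] = min over k of (A[1][0] + B[0][2] = -4 + 9 = 5, A[1][1] + B[1][2] = -4 + 3 = -1, A[1][2] + B[2][2] = 10 + 5 = 15) = -1 (attained at k = 1)
  C[2][0] = min over k of (A[2][0] + B[0][0] = 5 + -1 = 4, A[2][1] + B[1][0] = 5 + 6 = 11, A[2][2] + B[2][0] = 7 + -2 = 5) = 4 (attained at k = 0)
  C[2][1] = min over k of (A[2][0] + B[0][1] = 5 + -4 = 1, A[2][1] + B[1][1] = 5 + 10 = 15, A[2][2] + B[2][1] = 7 + 9 = 16) = 1 (attained at k = 0)
  C[2][2] = min over k of (A[2][0] + B[0][2] = 5 + 9 = 14, A[2][1] + B[1][2] = 5 + 3 = 8, A[2][2] + B[2][2] = 7 + 5 = 12) = 8 (attained at k = 1)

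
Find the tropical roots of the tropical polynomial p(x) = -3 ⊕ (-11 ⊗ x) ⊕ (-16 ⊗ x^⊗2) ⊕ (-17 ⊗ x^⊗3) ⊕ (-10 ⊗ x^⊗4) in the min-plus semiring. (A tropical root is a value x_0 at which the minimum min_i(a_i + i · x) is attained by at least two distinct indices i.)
Roots: {-7, 1, 5, 8}

Each tropical root is a break point of the lower envelope of the lines y = a_i + i · x (there are 5 lines, with slopes 0, 1, ..., 4). Only the lines that attain the minimum somewhere contribute to roots; other lines are dominated. Here the surviving (envelope) indices are i = 4, i = 3, i = 2, i = 1, i = 0.
Intersections between consecutive envelope lines give the roots: for adjacent envelope indices i < j the intersection is x = (a_i − a_j) / (j − i). Reading off the sorted break points: {-7, 1, 5, 8}.
Verification: at each break x_0, at least two indices attain the minimum of min_i(a_i + i · x_0).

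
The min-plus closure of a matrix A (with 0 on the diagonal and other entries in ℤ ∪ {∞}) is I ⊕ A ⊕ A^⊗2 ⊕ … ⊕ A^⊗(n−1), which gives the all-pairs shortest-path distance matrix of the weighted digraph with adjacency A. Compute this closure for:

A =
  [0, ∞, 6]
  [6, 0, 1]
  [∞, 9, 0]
Closure =
  [0, 15, 6]
  [6, 0, 1]
  [15, 9, 0]

This is the Floyd-Warshall all-pairs shortest-path computation. For each intermediate vertex k = 0, 1, …, 2, update dist[i][j] ← min(dist[i][j], dist[i][k] + dist[k][j]). The final matrix gives, for each (i, j), the minimum total weight of any directed path from i to j (possibly empty when i = j).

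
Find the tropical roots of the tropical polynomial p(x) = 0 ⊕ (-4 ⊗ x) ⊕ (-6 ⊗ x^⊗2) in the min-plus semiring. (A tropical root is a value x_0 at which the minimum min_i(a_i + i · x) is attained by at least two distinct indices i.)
Roots: {2, 4}

Each tropical root is a break point of the lower envelope of the lines y = a_i + i · x (there are 3 lines, with slopes 0, 1, ..., 2). Only the lines that attain the minimum somewhere contribute to roots; other lines are dominated. Here the surviving (envelope) indices are i = 2, i = 1, i = 0.
Intersections between consecutive envelope lines give the roots: for adjacent envelope indices i < j the intersection is x = (a_i − a_j) / (j − i). Reading off the sorted break points: {2, 4}.
Verification: at each break x_0, at least two indices attain the minimum of min_i(a_i + i · x_0).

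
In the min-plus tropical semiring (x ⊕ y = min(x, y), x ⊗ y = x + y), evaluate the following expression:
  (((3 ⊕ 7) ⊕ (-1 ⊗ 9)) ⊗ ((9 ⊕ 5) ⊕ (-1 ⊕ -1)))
(((3 ⊕ 7) ⊕ (-1 ⊗ 9)) ⊗ ((9 ⊕ 5) ⊕ (-1 ⊕ -1))) = 2

Expand innermost to outermost. Recall ⊕ takes the minimum of its arguments and ⊗ takes their sum. Working out the expression (((3 ⊕ 7) ⊕ (-1 ⊗ 9)) ⊗ ((9 ⊕ 5) ⊕ (-1 ⊕ -1))) gives 2.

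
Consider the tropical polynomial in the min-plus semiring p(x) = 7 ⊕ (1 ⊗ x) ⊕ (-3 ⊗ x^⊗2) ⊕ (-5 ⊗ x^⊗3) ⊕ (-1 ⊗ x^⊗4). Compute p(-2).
p(-2) = -11

A tropical monomial a ⊗ x^⊗i evaluates to a + i · x. Evaluating each term at x = -2:
  Term 0 contributes 7 + 0 · -2 = 7
  Term 1 contributes 1 + 1 · -2 = -1
  Term 2 contributes -3 + 2 · -2 = -7
  Term 3 contributes -5 + 3 · -2 = -11
  Term 4 contributes -1 + 4 · -2 = -9
p(-2) = ⊕ of these = min[7, -1, -7, -11, -9] = -11.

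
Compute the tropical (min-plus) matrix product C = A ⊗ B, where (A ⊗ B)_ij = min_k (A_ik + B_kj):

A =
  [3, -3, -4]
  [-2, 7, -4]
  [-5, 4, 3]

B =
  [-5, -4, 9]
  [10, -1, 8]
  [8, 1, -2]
A ⊗ B =
  [-2, -4, -6]
  [-7, -6, -6]
  [-10, -9, 1]

Apply the min-plus product entry-by-entry:
  C[0][0] = min over k of (A[0][0] + B[0][0] = 3 + -5 = -2, A[0][1] + B[1][0] = -3 + 10 = 7, A[0][2] + B[2][0] = -4 + 8 = 4) = -2 (attained at k = 0)
  C[0][1] = min over k of (A[0][0] + B[0][1] = 3 + -4 = -1, A[0][1] + B[1][1] = -3 + -1 = -4, A[0][2] + B[2][1] = -4 + 1 = -3) = -4 (attained at k = 1)
  C[0][2] = min over k of (A[0][0] + B[0][2] = 3 + 9 = 12, A[0][1] + B[1][2] = -3 + 8 = 5, A[0][2] + B[2][2] = -4 + -2 = -6) = -6 (attained at k = 2)
  C[1][0] = min over k of (A[1][0] + B[0][0] = -2 + -5 = -7, A[1][1] + B[1][0] = 7 + 10 = 17, A[1][2] + B[2][0] = -4 + 8 = 4) = -7 (attained at k = 0)
  C[1][1] = min over k of (A[1][0] + B[0][1] = -2 + -4 = -6, A[1][1] + B[1][1] = 7 + -1 = 6, A[1][2] + B[2][1] = -4 + 1 = -3) = -6 (attained at k = 0)
  C[1][2] = min over k of (A[1][0] + B[0][2] = -2 + 9 = 7, A[1][1] + B[1][2] = 7 + 8 = 15, A[1][2] + B[2][2] = -4 + -2 = -6) = -6 (attained at k = 2)
  C[2][0] = min over k of (A[2][0] + B[0][0] = -5 + -5 = -10, A[2][1] + B[1][0] = 4 + 10 = 14, A[2][2] + B[2][0] = 3 + 8 = 11) = -10 (attained at k = 0)
  C[2][1] = min over k of (A[2][0] + B[0][1] = -5 + -4 = -9, A[2][1] + B[1][1] = 4 + -1 = 3, A[2][2] + B[2][1] = 3 + 1 = 4) = -9 (attained at k = 0)
  C[2][2] = min over k of (A[2][0] + B[0][2] = -5 + 9 = 4, A[2][1] + B[1][2] = 4 + 8 = 12, A[2][2] + B[2][2] = 3 + -2 = 1) = 1 (attained at k = 2)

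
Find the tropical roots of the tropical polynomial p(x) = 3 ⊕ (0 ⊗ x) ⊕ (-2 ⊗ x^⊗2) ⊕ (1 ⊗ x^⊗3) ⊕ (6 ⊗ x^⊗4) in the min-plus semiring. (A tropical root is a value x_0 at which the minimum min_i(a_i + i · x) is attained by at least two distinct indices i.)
Roots: {-5, -3, 2, 3}

Each tropical root is a break point of the lower envelope of the lines y = a_i + i · x (there are 5 lines, with slopes 0, 1, ..., 4). Only the lines that attain the minimum somewhere contribute to roots; other lines are dominated. Here the surviving (envelope) indices are i = 4, i = 3, i = 2, i = 1, i = 0.
Intersections between consecutive envelope lines give the roots: for adjacent envelope indices i < j the intersection is x = (a_i − a_j) / (j − i). Reading off the sorted break points: {-5, -3, 2, 3}.
Verification: at each break x_0, at least two indices attain the minimum of min_i(a_i + i · x_0).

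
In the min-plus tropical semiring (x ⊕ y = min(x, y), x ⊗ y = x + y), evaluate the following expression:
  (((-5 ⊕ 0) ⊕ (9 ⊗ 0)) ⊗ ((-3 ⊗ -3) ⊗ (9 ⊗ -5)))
(((-5 ⊕ 0) ⊕ (9 ⊗ 0)) ⊗ ((-3 ⊗ -3) ⊗ (9 ⊗ -5))) = -7

Expand innermost to outermost. Recall ⊕ takes the minimum of its arguments and ⊗ takes their sum. Working out the expression (((-5 ⊕ 0) ⊕ (9 ⊗ 0)) ⊗ ((-3 ⊗ -3) ⊗ (9 ⊗ -5))) gives -7.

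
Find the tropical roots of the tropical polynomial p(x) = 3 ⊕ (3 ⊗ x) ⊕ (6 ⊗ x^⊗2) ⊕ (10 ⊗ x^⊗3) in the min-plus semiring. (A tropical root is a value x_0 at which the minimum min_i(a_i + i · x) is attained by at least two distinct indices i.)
Roots: {-4, -3, 0}

Each tropical root is a break point of the lower envelope of the lines y = a_i + i · x (there are 4 lines, with slopes 0, 1, ..., 3). Only the lines that attain the minimum somewhere contribute to roots; other lines are dominated. Here the surviving (envelope) indices are i = 3, i = 2, i = 1, i = 0.
Intersections between consecutive envelope lines give the roots: for adjacent envelope indices i < j the intersection is x = (a_i − a_j) / (j − i). Reading off the sorted break points: {-4, -3, 0}.
Verification: at each break x_0, at least two indices attain the minimum of min_i(a_i + i · x_0).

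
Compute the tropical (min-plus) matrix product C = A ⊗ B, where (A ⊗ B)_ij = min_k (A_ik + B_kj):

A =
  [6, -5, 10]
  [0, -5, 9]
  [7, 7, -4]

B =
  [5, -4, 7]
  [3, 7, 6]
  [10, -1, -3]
A ⊗ B =
  [-2, 2, 1]
  [-2, -4, 1]
  [6, -5, -7]

Apply the min-plus product entry-by-entry:
  C[0][0] = min over k of (A[0][0] + B[0][0] = 6 + 5 = 11, A[0][1] + B[1][0] = -5 + 3 = -2, A[0][2] + B[2][0] = 10 + 10 = 20) = -2 (attained at k = 1)
  C[0][1] = min over k of (A[0][0] + B[0][1] = 6 + -4 = 2, A[0][1] + B[1][1] = -5 + 7 = 2, A[0][2] + B[2][1] = 10 + -1 = 9) = 2 (attained at k = 0)
  C[0][2] = min over k of (A[0][0] + B[0][2] = 6 + 7 = 13, A[0][1] + B[1][2] = -5 + 6 = 1, A[0][2] + B[2][2] = 10 + -3 = 7) = 1 (attained at k = 1)
  C[1][0] = min over k of (A[1][0] + B[0][0] = 0 + 5 = 5, A[1][1] + B[1][0] = -5 + 3 = -2, A[1][2] + B[2][0] = 9 + 10 = 19) = -2 (attained at k = 1)
  C[1][1] = min over k of (A[1][0] + B[0][1] = 0 + -4 = -4, A[1][1] + B[1][1] = -5 + 7 = 2, A[1][2] + B[2][1] = 9 + -1 = 8) = -4 (attained at k = 0)
  C[1][2] = min over k of (A[1][0] + B[0][2] = 0 + 7 = 7, A[1][1] + B[1][2] = -5 + 6 = 1, A[1][2] + B[2][2] = 9 + -3 = 6) = 1 (attained at k = 1)
  C[2][0] = min over k of (A[2][0] + B[0][0] = 7 + 5 = 12, A[2][1] + B[1][0] = 7 + 3 = 10, A[2][2] + B[2][0] = -4 + 10 = 6) = 6 (attained at k = 2)
  C[2][1] = min over k of (A[2][0] + B[0][1] = 7 + -4 = 3, A[2][1] + B[1][1] = 7 + 7 = 14, A[2][2] + B[2][1] = -4 + -1 = -5) = -5 (attained at k = 2)
  C[2][2] = min over k of (A[2][0] + B[0][2] = 7 + 7 = 14, A[2][1] + B[1][2] = 7 + 6 = 13, A[2][2] + B[2][2] = -4 + -3 = -7) = -7 (attained at k = 2)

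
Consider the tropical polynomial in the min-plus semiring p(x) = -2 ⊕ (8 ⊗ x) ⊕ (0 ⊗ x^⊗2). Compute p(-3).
p(-3) = -6

A tropical monomial a ⊗ x^⊗i evaluates to a + i · x. Evaluating each term at x = -3:
  Term 0 contributes -2 + 0 · -3 = -2
  Term 1 contributes 8 + 1 · -3 = 5
  Term 2 contributes 0 + 2 · -3 = -6
p(-3) = ⊕ of these = min[-2, 5, -6] = -6.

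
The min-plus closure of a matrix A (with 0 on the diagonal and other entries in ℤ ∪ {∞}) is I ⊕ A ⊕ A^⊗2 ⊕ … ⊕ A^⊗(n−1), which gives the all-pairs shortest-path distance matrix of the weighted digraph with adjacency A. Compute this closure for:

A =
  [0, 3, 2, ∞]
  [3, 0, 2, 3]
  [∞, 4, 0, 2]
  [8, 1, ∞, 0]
Closure =
  [0, 3, 2, 4]
  [3, 0, 2, 3]
  [6, 3, 0, 2]
  [4, 1, 3, 0]

This is the Floyd-Warshall all-pairs shortest-path computation. For each intermediate vertex k = 0, 1, …, 3, update dist[i][j] ← min(dist[i][j], dist[i][k] + dist[k][j]). The final matrix gives, for each (i, j), the minimum total weight of any directed path from i to j (possibly empty when i = j).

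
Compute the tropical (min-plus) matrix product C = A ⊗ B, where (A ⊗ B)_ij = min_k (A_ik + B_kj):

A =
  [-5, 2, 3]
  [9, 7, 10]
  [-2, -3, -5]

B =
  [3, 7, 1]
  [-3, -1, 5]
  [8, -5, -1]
A ⊗ B =
  [-2, -2, -4]
  [4, 5, 9]
  [-6, -10, -6]

Apply the min-plus product entry-by-entry:
  C[0][0] = min over k of (A[0][0] + B[0][0] = -5 + 3 = -2, A[0][1] + B[1][0] = 2 + -3 = -1, A[0][2] + B[2][0] = 3 + 8 = 11) = -2 (attained at k = 0)
  C[0][1] = min over k of (A[0][0] + B[0][1] = -5 + 7 = 2, A[0][1] + B[1][1] = 2 + -1 = 1, A[0][2] + B[2][1] = 3 + -5 = -2) = -2 (attained at k = 2)
  C[0][2] = min over k of (A[0][0] + B[0][2] = -5 + 1 = -4, A[0][1] + B[1][2] = 2 + 5 = 7, A[0][2] + B[2][2] = 3 + -1 = 2) = -4 (attained at k = 0)
  C[1][0] = min over k of (A[1][0] + B[0][0] = 9 + 3 = 12, A[1][1] + B[1][0] = 7 + -3 = 4, A[1][2] + B[2][0] = 10 + 8 = 18) = 4 (attained at k = 1)
  C[1][1] = min over k of (A[1][0] + B[0][1] = 9 + 7 = 16, A[1][1] + B[1][1] = 7 + -1 = 6, A[1][2] + B[2][1] = 10 + -5 = 5) = 5 (attained at k = 2)
  C[1][2] = min over k of (A[1][0] + B[0][2] = 9 + 1 = 10, A[1][1] + B[1][2] = 7 + 5 = 12, A[1][2] + B[2][2] = 10 + -1 = 9) = 9 (attained at k = 2)
  C[2][0] = min over k of (A[2][0] + B[0][0] = -2 + 3 = 1, A[2][1] + B[1][0] = -3 + -3 = -6, A[2][2] + B[2][0] = -5 + 8 = 3) = -6 (attained at k = 1)
  C[2][1] = min over k of (A[2][0] + B[0][1] = -2 + 7 = 5, A[2][1] + B[1][1] = -3 + -1 = -4, A[2][2] + B[2][1] = -5 + -5 = -10) = -10 (attained at k = 2)
  C[2][2] = min over k of (A[2][0] + B[0][2] = -2 + 1 = -1, A[2][1] + B[1][2] = -3 + 5 = 2, A[2][2] + B[2][2] = -5 + -1 = -6) = -6 (attained at k = 2)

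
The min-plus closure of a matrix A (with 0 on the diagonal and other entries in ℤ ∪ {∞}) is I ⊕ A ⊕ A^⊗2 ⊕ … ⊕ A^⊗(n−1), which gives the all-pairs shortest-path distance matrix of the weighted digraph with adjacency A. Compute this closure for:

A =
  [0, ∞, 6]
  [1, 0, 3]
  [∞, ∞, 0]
Closure =
  [0, ∞, 6]
  [1, 0, 3]
  [∞, ∞, 0]

This is the Floyd-Warshall all-pairs shortest-path computation. For each intermediate vertex k = 0, 1, …, 2, update dist[i][j] ← min(dist[i][j], dist[i][k] + dist[k][j]). The final matrix gives, for each (i, j), the minimum total weight of any directed path from i to j (possibly empty when i = j).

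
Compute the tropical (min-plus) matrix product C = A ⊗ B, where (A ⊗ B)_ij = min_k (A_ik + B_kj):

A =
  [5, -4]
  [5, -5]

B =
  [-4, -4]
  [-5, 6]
A ⊗ B =
  [-9, 1]
  [-10, 1]

Apply the min-plus product entry-by-entry:
  C[0][0] = min over k of (A[0][0] + B[0][0] = 5 + -4 = 1, A[0][1] + B[1][0] = -4 + -5 = -9) = -9 (attained at k = 1)
  C[0][1] = min over k of (A[0][0] + B[0][1] = 5 + -4 = 1, A[0][1] + B[1][1] = -4 + 6 = 2) = 1 (attained at k = 0)
  C[1][0] = min over k of (A[1][0] + B[0][0] = 5 + -4 = 1, A[1][1] + B[1][0] = -5 + -5 = -10) = -10 (attained at k = 1)
  C[1][1] = min over k of (A[1][0] + B[0][1] = 5 + -4 = 1, A[1][1] + B[1][1] = -5 + 6 = 1) = 1 (attained at k = 0)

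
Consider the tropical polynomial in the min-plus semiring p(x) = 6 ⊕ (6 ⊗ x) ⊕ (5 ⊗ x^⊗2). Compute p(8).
p(8) = 6

A tropical monomial a ⊗ x^⊗i evaluates to a + i · x. Evaluating each term at x = 8:
  Term 0 contributes 6 + 0 · 8 = 6
  Term 1 contributes 6 + 1 · 8 = 14
  Term 2 contributes 5 + 2 · 8 = 21
p(8) = ⊕ of these = min[6, 14, 21] = 6.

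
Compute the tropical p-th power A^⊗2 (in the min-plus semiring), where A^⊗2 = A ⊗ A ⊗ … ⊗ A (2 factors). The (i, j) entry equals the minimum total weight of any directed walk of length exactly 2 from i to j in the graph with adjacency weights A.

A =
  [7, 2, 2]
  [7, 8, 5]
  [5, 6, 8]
A^⊗2 =
  [7, 8, 7]
  [10, 9, 9]
  [12, 7, 7]

Each entry (A^⊗2)_ij equals the minimum over all length-2 walks i = v_0 → v_1 → … → v_2 = j of Σ_t A[v_t][v_{t+1}]. For example, for (i, j) = (0, 2) we minimise over 3 possible intermediate vertex sequences; the minimum is 7, attained along the walk 0 → 1 → 2.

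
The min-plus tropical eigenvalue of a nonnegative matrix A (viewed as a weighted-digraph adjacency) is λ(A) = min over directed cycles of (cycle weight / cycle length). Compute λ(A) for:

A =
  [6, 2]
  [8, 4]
λ(A) = 4

Enumerate directed cycles and compute their means (weight / length). Sample:
  cycle 0 → 0: weight = 6, length = 1, mean = 6/1 ≈ 6.000
  cycle 1 → 1: weight = 4, length = 1, mean = 4/1 ≈ 4.000
  cycle 0 → 1 → 0: weight = 10, length = 2, mean = 10/2 ≈ 5.000
  cycle 1 → 0 → 1: weight = 10, length = 2, mean = 10/2 ≈ 5.000
Minimum mean = 4.000, attained e.g. along the cycle 1 → 1 with weight 4 and length 1. So λ(A) = 4/1 = 4.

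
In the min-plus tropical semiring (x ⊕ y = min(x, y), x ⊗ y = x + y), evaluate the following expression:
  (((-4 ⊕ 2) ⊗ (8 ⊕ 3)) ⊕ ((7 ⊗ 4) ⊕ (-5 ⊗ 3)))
(((-4 ⊕ 2) ⊗ (8 ⊕ 3)) ⊕ ((7 ⊗ 4) ⊕ (-5 ⊗ 3))) = -2

Expand innermost to outermost. Recall ⊕ takes the minimum of its arguments and ⊗ takes their sum. Working out the expression (((-4 ⊕ 2) ⊗ (8 ⊕ 3)) ⊕ ((7 ⊗ 4) ⊕ (-5 ⊗ 3))) gives -2.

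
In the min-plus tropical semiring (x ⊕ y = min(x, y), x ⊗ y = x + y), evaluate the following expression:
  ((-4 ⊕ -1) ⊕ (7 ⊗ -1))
((-4 ⊕ -1) ⊕ (7 ⊗ -1)) = -4

Expand innermost to outermost. Recall ⊕ takes the minimum of its arguments and ⊗ takes their sum. Working out the expression ((-4 ⊕ -1) ⊕ (7 ⊗ -1)) gives -4.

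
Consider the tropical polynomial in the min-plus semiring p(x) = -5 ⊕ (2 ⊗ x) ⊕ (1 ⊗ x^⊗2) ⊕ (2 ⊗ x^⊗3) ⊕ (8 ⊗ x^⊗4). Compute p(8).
p(8) = -5

A tropical monomial a ⊗ x^⊗i evaluates to a + i · x. Evaluating each term at x = 8:
  Term 0 contributes -5 + 0 · 8 = -5
  Term 1 contributes 2 + 1 · 8 = 10
  Term 2 contributes 1 + 2 · 8 = 17
  Term 3 contributes 2 + 3 · 8 = 26
  Term 4 contributes 8 + 4 · 8 = 40
p(8) = ⊕ of these = min[-5, 10, 17, 26, 40] = -5.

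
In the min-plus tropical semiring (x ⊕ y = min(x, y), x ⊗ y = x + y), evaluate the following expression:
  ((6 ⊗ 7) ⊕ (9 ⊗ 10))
((6 ⊗ 7) ⊕ (9 ⊗ 10)) = 13

Expand innermost to outermost. Recall ⊕ takes the minimum of its arguments and ⊗ takes their sum. Working out the expression ((6 ⊗ 7) ⊕ (9 ⊗ 10)) gives 13.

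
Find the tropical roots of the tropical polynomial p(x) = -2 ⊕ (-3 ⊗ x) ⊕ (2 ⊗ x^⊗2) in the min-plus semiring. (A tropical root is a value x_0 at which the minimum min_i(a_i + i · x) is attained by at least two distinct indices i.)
Roots: {-5, 1}

Each tropical root is a break point of the lower envelope of the lines y = a_i + i · x (there are 3 lines, with slopes 0, 1, ..., 2). Only the lines that attain the minimum somewhere contribute to roots; other lines are dominated. Here the surviving (envelope) indices are i = 2, i = 1, i = 0.
Intersections between consecutive envelope lines give the roots: for adjacent envelope indices i < j the intersection is x = (a_i − a_j) / (j − i). Reading off the sorted break points: {-5, 1}.
Verification: at each break x_0, at least two indices attain the minimum of min_i(a_i + i · x_0).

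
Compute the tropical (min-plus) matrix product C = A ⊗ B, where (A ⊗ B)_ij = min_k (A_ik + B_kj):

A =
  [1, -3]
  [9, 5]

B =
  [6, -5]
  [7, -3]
A ⊗ B =
  [4, -6]
  [12, 2]

Apply the min-plus product entry-by-entry:
  C[0][0] = min over k of (A[0][0] + B[0][0] = 1 + 6 = 7, A[0][1] + B[1][0] = -3 + 7 = 4) = 4 (attained at k = 1)
  C[0][1] = min over k of (A[0][0] + B[0][1] = 1 + -5 = -4, A[0][1] + B[1][1] = -3 + -3 = -6) = -6 (attained at k = 1)
  C[1][0] = min over k of (A[1][0] + B[0][0] = 9 + 6 = 15, A[1][1] + B[1][0] = 5 + 7 = 12) = 12 (attained at k = 1)
  C[1][1] = min over k of (A[1][0] + B[0][1] = 9 + -5 = 4, A[1][1] + B[1][1] = 5 + -3 = 2) = 2 (attained at k = 1)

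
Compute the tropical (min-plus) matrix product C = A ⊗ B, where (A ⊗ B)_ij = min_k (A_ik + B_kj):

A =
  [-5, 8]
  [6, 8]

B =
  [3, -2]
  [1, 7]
A ⊗ B =
  [-2, -7]
  [9, 4]

Apply the min-plus product entry-by-entry:
  C[0][0] = min over k of (A[0][0] + B[0][0] = -5 + 3 = -2, A[0][1] + B[1][0] = 8 + 1 = 9) = -2 (attained at k = 0)
  C[0][1] = min over k of (A[0][0] + B[0][1] = -5 + -2 = -7, A[0][1] + B[1][1] = 8 + 7 = 15) = -7 (attained at k = 0)
  C[1][0] = min over k of (A[1][0] + B[0][0] = 6 + 3 = 9, A[1][1] + B[1][0] = 8 + 1 = 9) = 9 (attained at k = 0)
  C[1][1] = min over k of (A[1][0] + B[0][1] = 6 + -2 = 4, A[1][1] + B[1][1] = 8 + 7 = 15) = 4 (attained at k = 0)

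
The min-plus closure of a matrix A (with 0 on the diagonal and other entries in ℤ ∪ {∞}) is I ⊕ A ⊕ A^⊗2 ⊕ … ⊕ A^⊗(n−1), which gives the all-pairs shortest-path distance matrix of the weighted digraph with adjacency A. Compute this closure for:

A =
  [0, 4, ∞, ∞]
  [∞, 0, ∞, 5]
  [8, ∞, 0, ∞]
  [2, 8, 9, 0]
Closure =
  [0, 4, 18, 9]
  [7, 0, 14, 5]
  [8, 12, 0, 17]
  [2, 6, 9, 0]

This is the Floyd-Warshall all-pairs shortest-path computation. For each intermediate vertex k = 0, 1, …, 3, update dist[i][j] ← min(dist[i][j], dist[i][k] + dist[k][j]). The final matrix gives, for each (i, j), the minimum total weight of any directed path from i to j (possibly empty when i = j).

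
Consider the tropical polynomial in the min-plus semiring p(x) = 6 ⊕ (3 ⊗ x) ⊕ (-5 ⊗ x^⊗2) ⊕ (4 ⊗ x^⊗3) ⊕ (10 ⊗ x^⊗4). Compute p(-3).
p(-3) = -11

A tropical monomial a ⊗ x^⊗i evaluates to a + i · x. Evaluating each term at x = -3:
  Term 0 contributes 6 + 0 · -3 = 6
  Term 1 contributes 3 + 1 · -3 = 0
  Term 2 contributes -5 + 2 · -3 = -11
  Term 3 contributes 4 + 3 · -3 = -5
  Term 4 contributes 10 + 4 · -3 = -2
p(-3) = ⊕ of these = min[6, 0, -11, -5, -2] = -11.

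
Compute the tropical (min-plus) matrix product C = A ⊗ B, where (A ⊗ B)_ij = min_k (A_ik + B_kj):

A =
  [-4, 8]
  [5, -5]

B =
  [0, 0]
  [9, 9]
A ⊗ B =
  [-4, -4]
  [4, 4]

Apply the min-plus product entry-by-entry:
  C[0][0] = min over k of (A[0][0] + B[0][0] = -4 + 0 = -4, A[0][1] + B[1][0] = 8 + 9 = 17) = -4 (attained at k = 0)
  C[0][1] = min over k of (A[0][0] + B[0][1] = -4 + 0 = -4, A[0][1] + B[1][1] = 8 + 9 = 17) = -4 (attained at k = 0)
  C[1][0] = min over k of (A[1][0] + B[0][0] = 5 + 0 = 5, A[1][1] + B[1][0] = -5 + 9 = 4) = 4 (attained at k = 1)
  C[1][1] = min over k of (A[1][0] + B[0][1] = 5 + 0 = 5, A[1][1] + B[1][1] = -5 + 9 = 4) = 4 (attained at k = 1)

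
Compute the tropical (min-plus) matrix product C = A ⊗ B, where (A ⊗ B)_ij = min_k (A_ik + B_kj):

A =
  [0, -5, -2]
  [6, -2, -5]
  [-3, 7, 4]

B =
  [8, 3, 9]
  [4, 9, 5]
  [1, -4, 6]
A ⊗ B =
  [-1, -6, 0]
  [-4, -9, 1]
  [5, 0, 6]

Apply the min-plus product entry-by-entry:
  C[0][0] = min over k of (A[0][0] + B[0][0] = 0 + 8 = 8, A[0][1] + B[1][0] = -5 + 4 = -1, A[0][2] + B[2][0] = -2 + 1 = -1) = -1 (attained at k = 1)
  C[0][1] = min over k of (A[0][0] + B[0][1] = 0 + 3 = 3, A[0][1] + B[1][1] = -5 + 9 = 4, A[0][2] + B[2][1] = -2 + -4 = -6) = -6 (attained at k = 2)
  C[0][2] = min over k of (A[0][0] + B[0][2] = 0 + 9 = 9, A[0][1] + B[1][2] = -5 + 5 = 0, A[0][2] + B[2][2] = -2 + 6 = 4) = 0 (attained at k = 1)
  C[1][0] = min over k of (A[1][0] + B[0][0] = 6 + 8 = 14, A[1][1] + B[1][0] = -2 + 4 = 2, A[1][2] + B[2][0] = -5 + 1 = -4) = -4 (attained at k = 2)
  C[1][1] = min over k of (A[1][0] + B[0][1] = 6 + 3 = 9, A[1][1] + B[1][1] = -2 + 9 = 7, A[1][2] + B[2][1] = -5 + -4 = -9) = -9 (attained at k = 2)
  C[1][2] = min over k of (A[1][0] + B[0][2] = 6 + 9 = 15, A[1][1] + B[1][2] = -2 + 5 = 3, A[1][2] + B[2][2] = -5 + 6 = 1) = 1 (attained at k = 2)
  C[2][0] = min over k of (A[2][0] + B[0][0] = -3 + 8 = 5, A[2][1] + B[1][0] = 7 + 4 = 11, A[2][2] + B[2][0] = 4 + 1 = 5) = 5 (attained at k = 0)
  C[2][1] = min over k of (A[2][0] + B[0][1] = -3 + 3 = 0, A[2][1] + B[1][1] = 7 + 9 = 16, A[2][2] + B[2][1] = 4 + -4 = 0) = 0 (attained at k = 0)
  C[2][2] = min over k of (A[2][0] + B[0][2] = -3 + 9 = 6, A[2][1] + B[1][2] = 7 + 5 = 12, A[2][2] + B[2][2] = 4 + 6 = 10) = 6 (attained at k = 0)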